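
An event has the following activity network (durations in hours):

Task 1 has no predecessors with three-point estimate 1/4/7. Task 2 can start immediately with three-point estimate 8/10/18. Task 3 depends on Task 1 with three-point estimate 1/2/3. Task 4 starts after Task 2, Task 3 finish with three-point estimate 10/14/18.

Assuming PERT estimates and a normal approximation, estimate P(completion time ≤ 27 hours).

0.826

te_Task 1 = (1 + 4·4 + 7)/6 = 24/6 = 4; σ²_Task 1 = ((7−1)/6)² = 1.000
te_Task 2 = (8 + 4·10 + 18)/6 = 66/6 = 11; σ²_Task 2 = ((18−8)/6)² = 2.778
te_Task 3 = (1 + 4·2 + 3)/6 = 12/6 = 2; σ²_Task 3 = ((3−1)/6)² = 0.111
te_Task 4 = (10 + 4·14 + 18)/6 = 84/6 = 14; σ²_Task 4 = ((18−10)/6)² = 1.778

Forward pass:
ES_Task 1 = 0; EF_Task 1 = 4
ES_Task 2 = 0; EF_Task 2 = 11
ES_Task 3 = 4; EF_Task 3 = 4+2 = 6
ES_Task 4 = max(EF_Task 2=11, EF_Task 3=6) = 11; EF_Task 4 = 11+14 = 25
Expected project duration μ = 25 hours. Critical path: Task 2 → Task 4.

Variance along critical path = 2.778 + 1.778 = 4.556; σ = √4.556 = 2.134 hours.
Z = (27 − 25) / 2.134 = 0.937
P(T ≤ 27) = Φ(0.937) ≈ 0.826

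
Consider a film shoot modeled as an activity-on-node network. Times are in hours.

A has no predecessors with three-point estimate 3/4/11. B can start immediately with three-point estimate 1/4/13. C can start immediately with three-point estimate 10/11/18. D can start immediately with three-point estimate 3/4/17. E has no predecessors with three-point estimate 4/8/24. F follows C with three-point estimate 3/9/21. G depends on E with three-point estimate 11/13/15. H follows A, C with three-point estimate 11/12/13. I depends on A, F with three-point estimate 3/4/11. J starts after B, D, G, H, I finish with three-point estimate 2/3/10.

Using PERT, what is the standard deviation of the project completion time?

te_A = (3 + 4·4 + 11)/6 = 30/6 = 5; σ²_A = ((11−3)/6)² = 1.778
te_B = (1 + 4·4 + 13)/6 = 30/6 = 5; σ²_B = ((13−1)/6)² = 4.000
te_C = (10 + 4·11 + 18)/6 = 72/6 = 12; σ²_C = ((18−10)/6)² = 1.778
te_D = (3 + 4·4 + 17)/6 = 36/6 = 6; σ²_D = ((17−3)/6)² = 5.444
te_E = (4 + 4·8 + 24)/6 = 60/6 = 10; σ²_E = ((24−4)/6)² = 11.111
te_F = (3 + 4·9 + 21)/6 = 60/6 = 10; σ²_F = ((21−3)/6)² = 9.000
te_G = (11 + 4·13 + 15)/6 = 78/6 = 13; σ²_G = ((15−11)/6)² = 0.444
te_H = (11 + 4·12 + 13)/6 = 72/6 = 12; σ²_H = ((13−11)/6)² = 0.111
te_I = (3 + 4·4 + 11)/6 = 30/6 = 5; σ²_I = ((11−3)/6)² = 1.778
te_J = (2 + 4·3 + 10)/6 = 24/6 = 4; σ²_J = ((10−2)/6)² = 1.778

Forward pass:
ES_A = 0; EF_A = 5
ES_B = 0; EF_B = 5
ES_C = 0; EF_C = 12
ES_D = 0; EF_D = 6
ES_E = 0; EF_E = 10
ES_F = 12; EF_F = 12+10 = 22
ES_G = 10; EF_G = 10+13 = 23
ES_H = max(EF_A=5, EF_C=12) = 12; EF_H = 12+12 = 24
ES_I = max(EF_A=5, EF_F=22) = 22; EF_I = 22+5 = 27
ES_J = max(EF_B=5, EF_D=6, EF_G=23, EF_H=24, EF_I=27) = 27; EF_J = 27+4 = 31
Expected project duration μ = 31 hours. Critical path: C → F → I → J.

Variance along critical path = 1.778 + 9.000 + 1.778 + 1.778 = 14.333
σ = √14.333 = 3.786 hours

3.79 hours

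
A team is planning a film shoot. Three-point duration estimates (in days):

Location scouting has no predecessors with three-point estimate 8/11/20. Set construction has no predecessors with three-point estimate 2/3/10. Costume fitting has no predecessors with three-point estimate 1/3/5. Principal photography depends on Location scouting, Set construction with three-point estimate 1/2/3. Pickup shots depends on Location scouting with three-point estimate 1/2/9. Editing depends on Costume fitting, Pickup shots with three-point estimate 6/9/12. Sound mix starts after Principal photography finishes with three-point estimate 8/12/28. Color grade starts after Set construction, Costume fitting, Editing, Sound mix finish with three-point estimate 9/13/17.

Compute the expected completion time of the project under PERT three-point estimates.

41 days

te_Location scouting = (8 + 4·11 + 20)/6 = 72/6 = 12
te_Set construction = (2 + 4·3 + 10)/6 = 24/6 = 4
te_Costume fitting = (1 + 4·3 + 5)/6 = 18/6 = 3
te_Principal photography = (1 + 4·2 + 3)/6 = 12/6 = 2
te_Pickup shots = (1 + 4·2 + 9)/6 = 18/6 = 3
te_Editing = (6 + 4·9 + 12)/6 = 54/6 = 9
te_Sound mix = (8 + 4·12 + 28)/6 = 84/6 = 14
te_Color grade = (9 + 4·13 + 17)/6 = 78/6 = 13

Forward pass:
ES_Location scouting = 0; EF_Location scouting = 12
ES_Set construction = 0; EF_Set construction = 4
ES_Costume fitting = 0; EF_Costume fitting = 3
ES_Principal photography = max(EF_Location scouting=12, EF_Set construction=4) = 12; EF_Principal photography = 12+2 = 14
ES_Pickup shots = 12; EF_Pickup shots = 12+3 = 15
ES_Editing = max(EF_Costume fitting=3, EF_Pickup shots=15) = 15; EF_Editing = 15+9 = 24
ES_Sound mix = 14; EF_Sound mix = 14+14 = 28
ES_Color grade = max(EF_Set construction=4, EF_Costume fitting=3, EF_Editing=24, EF_Sound mix=28) = 28; EF_Color grade = 28+13 = 41
Expected project duration μ = 41 days. Critical path: Location scouting → Principal photography → Sound mix → Color grade.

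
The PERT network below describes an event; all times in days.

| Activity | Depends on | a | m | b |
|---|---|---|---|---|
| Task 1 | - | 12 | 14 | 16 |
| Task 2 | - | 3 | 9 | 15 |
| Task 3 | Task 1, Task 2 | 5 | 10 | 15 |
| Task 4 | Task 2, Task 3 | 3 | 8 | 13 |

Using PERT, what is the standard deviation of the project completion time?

2.45 days

te_Task 1 = (12 + 4·14 + 16)/6 = 84/6 = 14; σ²_Task 1 = ((16−12)/6)² = 0.444
te_Task 2 = (3 + 4·9 + 15)/6 = 54/6 = 9; σ²_Task 2 = ((15−3)/6)² = 4.000
te_Task 3 = (5 + 4·10 + 15)/6 = 60/6 = 10; σ²_Task 3 = ((15−5)/6)² = 2.778
te_Task 4 = (3 + 4·8 + 13)/6 = 48/6 = 8; σ²_Task 4 = ((13−3)/6)² = 2.778

Forward pass:
ES_Task 1 = 0; EF_Task 1 = 14
ES_Task 2 = 0; EF_Task 2 = 9
ES_Task 3 = max(EF_Task 1=14, EF_Task 2=9) = 14; EF_Task 3 = 14+10 = 24
ES_Task 4 = max(EF_Task 2=9, EF_Task 3=24) = 24; EF_Task 4 = 24+8 = 32
Expected project duration μ = 32 days. Critical path: Task 1 → Task 3 → Task 4.

Variance along critical path = 0.444 + 2.778 + 2.778 = 6.000
σ = √6.000 = 2.449 days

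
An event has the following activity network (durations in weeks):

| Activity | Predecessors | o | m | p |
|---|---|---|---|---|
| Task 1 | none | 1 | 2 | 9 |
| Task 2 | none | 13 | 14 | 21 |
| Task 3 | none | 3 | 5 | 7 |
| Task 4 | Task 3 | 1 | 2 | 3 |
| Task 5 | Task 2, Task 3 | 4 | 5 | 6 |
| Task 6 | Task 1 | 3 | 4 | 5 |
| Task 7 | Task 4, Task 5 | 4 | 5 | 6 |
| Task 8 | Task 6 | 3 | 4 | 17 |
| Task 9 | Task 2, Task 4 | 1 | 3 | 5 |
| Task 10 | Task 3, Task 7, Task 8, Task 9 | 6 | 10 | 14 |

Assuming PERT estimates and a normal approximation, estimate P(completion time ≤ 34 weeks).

te_Task 1 = (1 + 4·2 + 9)/6 = 18/6 = 3; σ²_Task 1 = ((9−1)/6)² = 1.778
te_Task 2 = (13 + 4·14 + 21)/6 = 90/6 = 15; σ²_Task 2 = ((21−13)/6)² = 1.778
te_Task 3 = (3 + 4·5 + 7)/6 = 30/6 = 5; σ²_Task 3 = ((7−3)/6)² = 0.444
te_Task 4 = (1 + 4·2 + 3)/6 = 12/6 = 2; σ²_Task 4 = ((3−1)/6)² = 0.111
te_Task 5 = (4 + 4·5 + 6)/6 = 30/6 = 5; σ²_Task 5 = ((6−4)/6)² = 0.111
te_Task 6 = (3 + 4·4 + 5)/6 = 24/6 = 4; σ²_Task 6 = ((5−3)/6)² = 0.111
te_Task 7 = (4 + 4·5 + 6)/6 = 30/6 = 5; σ²_Task 7 = ((6−4)/6)² = 0.111
te_Task 8 = (3 + 4·4 + 17)/6 = 36/6 = 6; σ²_Task 8 = ((17−3)/6)² = 5.444
te_Task 9 = (1 + 4·3 + 5)/6 = 18/6 = 3; σ²_Task 9 = ((5−1)/6)² = 0.444
te_Task 10 = (6 + 4·10 + 14)/6 = 60/6 = 10; σ²_Task 10 = ((14−6)/6)² = 1.778

Forward pass:
ES_Task 1 = 0; EF_Task 1 = 3
ES_Task 2 = 0; EF_Task 2 = 15
ES_Task 3 = 0; EF_Task 3 = 5
ES_Task 4 = 5; EF_Task 4 = 5+2 = 7
ES_Task 5 = max(EF_Task 2=15, EF_Task 3=5) = 15; EF_Task 5 = 15+5 = 20
ES_Task 6 = 3; EF_Task 6 = 3+4 = 7
ES_Task 7 = max(EF_Task 4=7, EF_Task 5=20) = 20; EF_Task 7 = 20+5 = 25
ES_Task 8 = 7; EF_Task 8 = 7+6 = 13
ES_Task 9 = max(EF_Task 2=15, EF_Task 4=7) = 15; EF_Task 9 = 15+3 = 18
ES_Task 10 = max(EF_Task 3=5, EF_Task 7=25, EF_Task 8=13, EF_Task 9=18) = 25; EF_Task 10 = 25+10 = 35
Expected project duration μ = 35 weeks. Critical path: Task 2 → Task 5 → Task 7 → Task 10.

Variance along critical path = 1.778 + 0.111 + 0.111 + 1.778 = 3.778; σ = √3.778 = 1.944 weeks.
Z = (34 − 35) / 1.944 = -0.514
P(T ≤ 34) = Φ(-0.514) ≈ 0.303

0.303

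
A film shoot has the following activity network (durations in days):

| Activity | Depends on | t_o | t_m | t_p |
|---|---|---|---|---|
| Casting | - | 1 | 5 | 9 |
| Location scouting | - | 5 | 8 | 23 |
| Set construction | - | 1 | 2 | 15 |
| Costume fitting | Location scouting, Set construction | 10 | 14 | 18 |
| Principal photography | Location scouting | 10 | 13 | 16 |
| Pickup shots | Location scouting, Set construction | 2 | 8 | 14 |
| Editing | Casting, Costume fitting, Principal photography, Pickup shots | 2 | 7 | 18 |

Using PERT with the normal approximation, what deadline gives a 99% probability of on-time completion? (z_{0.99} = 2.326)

te_Casting = (1 + 4·5 + 9)/6 = 30/6 = 5; σ²_Casting = ((9−1)/6)² = 1.778
te_Location scouting = (5 + 4·8 + 23)/6 = 60/6 = 10; σ²_Location scouting = ((23−5)/6)² = 9.000
te_Set construction = (1 + 4·2 + 15)/6 = 24/6 = 4; σ²_Set construction = ((15−1)/6)² = 5.444
te_Costume fitting = (10 + 4·14 + 18)/6 = 84/6 = 14; σ²_Costume fitting = ((18−10)/6)² = 1.778
te_Principal photography = (10 + 4·13 + 16)/6 = 78/6 = 13; σ²_Principal photography = ((16−10)/6)² = 1.000
te_Pickup shots = (2 + 4·8 + 14)/6 = 48/6 = 8; σ²_Pickup shots = ((14−2)/6)² = 4.000
te_Editing = (2 + 4·7 + 18)/6 = 48/6 = 8; σ²_Editing = ((18−2)/6)² = 7.111

Forward pass:
ES_Casting = 0; EF_Casting = 5
ES_Location scouting = 0; EF_Location scouting = 10
ES_Set construction = 0; EF_Set construction = 4
ES_Costume fitting = max(EF_Location scouting=10, EF_Set construction=4) = 10; EF_Costume fitting = 10+14 = 24
ES_Principal photography = 10; EF_Principal photography = 10+13 = 23
ES_Pickup shots = max(EF_Location scouting=10, EF_Set construction=4) = 10; EF_Pickup shots = 10+8 = 18
ES_Editing = max(EF_Casting=5, EF_Costume fitting=24, EF_Principal photography=23, EF_Pickup shots=18) = 24; EF_Editing = 24+8 = 32
Expected project duration μ = 32 days. Critical path: Location scouting → Costume fitting → Editing.

Variance along critical path = 9.000 + 1.778 + 7.111 = 17.889; σ = 4.230 days.
D = μ + z·σ = 32 + 2.326·4.230 = 41.8 days

41.8 days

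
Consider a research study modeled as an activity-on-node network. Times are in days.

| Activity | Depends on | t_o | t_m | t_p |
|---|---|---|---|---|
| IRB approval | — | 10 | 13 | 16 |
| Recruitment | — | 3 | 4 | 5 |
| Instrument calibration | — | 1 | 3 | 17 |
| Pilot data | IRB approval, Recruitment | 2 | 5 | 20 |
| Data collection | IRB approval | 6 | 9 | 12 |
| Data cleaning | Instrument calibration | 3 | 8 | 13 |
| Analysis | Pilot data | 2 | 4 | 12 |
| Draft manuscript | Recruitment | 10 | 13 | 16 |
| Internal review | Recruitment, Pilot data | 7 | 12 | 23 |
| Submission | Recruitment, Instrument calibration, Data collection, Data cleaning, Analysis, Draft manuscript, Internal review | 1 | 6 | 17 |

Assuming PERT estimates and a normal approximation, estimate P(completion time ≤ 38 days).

0.342

te_IRB approval = (10 + 4·13 + 16)/6 = 78/6 = 13; σ²_IRB approval = ((16−10)/6)² = 1.000
te_Recruitment = (3 + 4·4 + 5)/6 = 24/6 = 4; σ²_Recruitment = ((5−3)/6)² = 0.111
te_Instrument calibration = (1 + 4·3 + 17)/6 = 30/6 = 5; σ²_Instrument calibration = ((17−1)/6)² = 7.111
te_Pilot data = (2 + 4·5 + 20)/6 = 42/6 = 7; σ²_Pilot data = ((20−2)/6)² = 9.000
te_Data collection = (6 + 4·9 + 12)/6 = 54/6 = 9; σ²_Data collection = ((12−6)/6)² = 1.000
te_Data cleaning = (3 + 4·8 + 13)/6 = 48/6 = 8; σ²_Data cleaning = ((13−3)/6)² = 2.778
te_Analysis = (2 + 4·4 + 12)/6 = 30/6 = 5; σ²_Analysis = ((12−2)/6)² = 2.778
te_Draft manuscript = (10 + 4·13 + 16)/6 = 78/6 = 13; σ²_Draft manuscript = ((16−10)/6)² = 1.000
te_Internal review = (7 + 4·12 + 23)/6 = 78/6 = 13; σ²_Internal review = ((23−7)/6)² = 7.111
te_Submission = (1 + 4·6 + 17)/6 = 42/6 = 7; σ²_Submission = ((17−1)/6)² = 7.111

Forward pass:
ES_IRB approval = 0; EF_IRB approval = 13
ES_Recruitment = 0; EF_Recruitment = 4
ES_Instrument calibration = 0; EF_Instrument calibration = 5
ES_Pilot data = max(EF_IRB approval=13, EF_Recruitment=4) = 13; EF_Pilot data = 13+7 = 20
ES_Data collection = 13; EF_Data collection = 13+9 = 22
ES_Data cleaning = 5; EF_Data cleaning = 5+8 = 13
ES_Analysis = 20; EF_Analysis = 20+5 = 25
ES_Draft manuscript = 4; EF_Draft manuscript = 4+13 = 17
ES_Internal review = max(EF_Recruitment=4, EF_Pilot data=20) = 20; EF_Internal review = 20+13 = 33
ES_Submission = max(EF_Recruitment=4, EF_Instrument calibration=5, EF_Data collection=22, EF_Data cleaning=13, EF_Analysis=25, EF_Draft manuscript=17, EF_Internal review=33) = 33; EF_Submission = 33+7 = 40
Expected project duration μ = 40 days. Critical path: IRB approval → Pilot data → Internal review → Submission.

Variance along critical path = 1.000 + 9.000 + 7.111 + 7.111 = 24.222; σ = √24.222 = 4.922 days.
Z = (38 − 40) / 4.922 = -0.406
P(T ≤ 38) = Φ(-0.406) ≈ 0.342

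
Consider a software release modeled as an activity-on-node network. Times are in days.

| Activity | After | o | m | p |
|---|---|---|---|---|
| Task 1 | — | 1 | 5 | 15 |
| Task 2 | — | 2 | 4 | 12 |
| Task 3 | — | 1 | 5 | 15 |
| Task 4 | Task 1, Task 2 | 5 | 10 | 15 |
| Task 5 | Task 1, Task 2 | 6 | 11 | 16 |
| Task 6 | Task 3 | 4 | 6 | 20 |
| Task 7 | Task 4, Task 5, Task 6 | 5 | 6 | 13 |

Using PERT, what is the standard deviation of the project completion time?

te_Task 1 = (1 + 4·5 + 15)/6 = 36/6 = 6; σ²_Task 1 = ((15−1)/6)² = 5.444
te_Task 2 = (2 + 4·4 + 12)/6 = 30/6 = 5; σ²_Task 2 = ((12−2)/6)² = 2.778
te_Task 3 = (1 + 4·5 + 15)/6 = 36/6 = 6; σ²_Task 3 = ((15−1)/6)² = 5.444
te_Task 4 = (5 + 4·10 + 15)/6 = 60/6 = 10; σ²_Task 4 = ((15−5)/6)² = 2.778
te_Task 5 = (6 + 4·11 + 16)/6 = 66/6 = 11; σ²_Task 5 = ((16−6)/6)² = 2.778
te_Task 6 = (4 + 4·6 + 20)/6 = 48/6 = 8; σ²_Task 6 = ((20−4)/6)² = 7.111
te_Task 7 = (5 + 4·6 + 13)/6 = 42/6 = 7; σ²_Task 7 = ((13−5)/6)² = 1.778

Forward pass:
ES_Task 1 = 0; EF_Task 1 = 6
ES_Task 2 = 0; EF_Task 2 = 5
ES_Task 3 = 0; EF_Task 3 = 6
ES_Task 4 = max(EF_Task 1=6, EF_Task 2=5) = 6; EF_Task 4 = 6+10 = 16
ES_Task 5 = max(EF_Task 1=6, EF_Task 2=5) = 6; EF_Task 5 = 6+11 = 17
ES_Task 6 = 6; EF_Task 6 = 6+8 = 14
ES_Task 7 = max(EF_Task 4=16, EF_Task 5=17, EF_Task 6=14) = 17; EF_Task 7 = 17+7 = 24
Expected project duration μ = 24 days. Critical path: Task 1 → Task 5 → Task 7.

Variance along critical path = 5.444 + 2.778 + 1.778 = 10.000
σ = √10.000 = 3.162 days

3.16 days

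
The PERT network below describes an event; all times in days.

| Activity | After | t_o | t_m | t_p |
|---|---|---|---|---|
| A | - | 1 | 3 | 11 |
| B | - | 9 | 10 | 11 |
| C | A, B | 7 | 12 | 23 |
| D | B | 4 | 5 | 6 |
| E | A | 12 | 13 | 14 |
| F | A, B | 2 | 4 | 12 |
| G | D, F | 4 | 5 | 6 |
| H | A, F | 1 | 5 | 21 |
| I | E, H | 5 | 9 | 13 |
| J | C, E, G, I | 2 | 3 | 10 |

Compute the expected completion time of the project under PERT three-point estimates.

te_A = (1 + 4·3 + 11)/6 = 24/6 = 4
te_B = (9 + 4·10 + 11)/6 = 60/6 = 10
te_C = (7 + 4·12 + 23)/6 = 78/6 = 13
te_D = (4 + 4·5 + 6)/6 = 30/6 = 5
te_E = (12 + 4·13 + 14)/6 = 78/6 = 13
te_F = (2 + 4·4 + 12)/6 = 30/6 = 5
te_G = (4 + 4·5 + 6)/6 = 30/6 = 5
te_H = (1 + 4·5 + 21)/6 = 42/6 = 7
te_I = (5 + 4·9 + 13)/6 = 54/6 = 9
te_J = (2 + 4·3 + 10)/6 = 24/6 = 4

Forward pass:
ES_A = 0; EF_A = 4
ES_B = 0; EF_B = 10
ES_C = max(EF_A=4, EF_B=10) = 10; EF_C = 10+13 = 23
ES_D = 10; EF_D = 10+5 = 15
ES_E = 4; EF_E = 4+13 = 17
ES_F = max(EF_A=4, EF_B=10) = 10; EF_F = 10+5 = 15
ES_G = max(EF_D=15, EF_F=15) = 15; EF_G = 15+5 = 20
ES_H = max(EF_A=4, EF_F=15) = 15; EF_H = 15+7 = 22
ES_I = max(EF_E=17, EF_H=22) = 22; EF_I = 22+9 = 31
ES_J = max(EF_C=23, EF_E=17, EF_G=20, EF_I=31) = 31; EF_J = 31+4 = 35
Expected project duration μ = 35 days. Critical path: B → F → H → I → J.

35 days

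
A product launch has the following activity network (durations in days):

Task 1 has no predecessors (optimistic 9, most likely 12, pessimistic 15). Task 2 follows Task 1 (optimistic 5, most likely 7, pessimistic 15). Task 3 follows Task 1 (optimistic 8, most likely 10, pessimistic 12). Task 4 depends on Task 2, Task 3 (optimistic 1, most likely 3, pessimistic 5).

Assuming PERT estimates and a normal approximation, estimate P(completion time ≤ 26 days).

te_Task 1 = (9 + 4·12 + 15)/6 = 72/6 = 12; σ²_Task 1 = ((15−9)/6)² = 1.000
te_Task 2 = (5 + 4·7 + 15)/6 = 48/6 = 8; σ²_Task 2 = ((15−5)/6)² = 2.778
te_Task 3 = (8 + 4·10 + 12)/6 = 60/6 = 10; σ²_Task 3 = ((12−8)/6)² = 0.444
te_Task 4 = (1 + 4·3 + 5)/6 = 18/6 = 3; σ²_Task 4 = ((5−1)/6)² = 0.444

Forward pass:
ES_Task 1 = 0; EF_Task 1 = 12
ES_Task 2 = 12; EF_Task 2 = 12+8 = 20
ES_Task 3 = 12; EF_Task 3 = 12+10 = 22
ES_Task 4 = max(EF_Task 2=20, EF_Task 3=22) = 22; EF_Task 4 = 22+3 = 25
Expected project duration μ = 25 days. Critical path: Task 1 → Task 3 → Task 4.

Variance along critical path = 1.000 + 0.444 + 0.444 = 1.889; σ = √1.889 = 1.374 days.
Z = (26 − 25) / 1.374 = 0.728
P(T ≤ 26) = Φ(0.728) ≈ 0.767

0.767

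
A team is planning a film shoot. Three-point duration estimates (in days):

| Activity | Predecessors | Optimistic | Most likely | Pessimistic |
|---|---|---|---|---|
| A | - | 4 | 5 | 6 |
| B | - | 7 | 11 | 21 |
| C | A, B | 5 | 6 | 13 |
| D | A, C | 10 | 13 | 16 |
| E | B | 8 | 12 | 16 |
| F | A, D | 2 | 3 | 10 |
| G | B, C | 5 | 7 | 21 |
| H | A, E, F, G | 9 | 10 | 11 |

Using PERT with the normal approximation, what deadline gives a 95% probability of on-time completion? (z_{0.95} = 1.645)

te_A = (4 + 4·5 + 6)/6 = 30/6 = 5; σ²_A = ((6−4)/6)² = 0.111
te_B = (7 + 4·11 + 21)/6 = 72/6 = 12; σ²_B = ((21−7)/6)² = 5.444
te_C = (5 + 4·6 + 13)/6 = 42/6 = 7; σ²_C = ((13−5)/6)² = 1.778
te_D = (10 + 4·13 + 16)/6 = 78/6 = 13; σ²_D = ((16−10)/6)² = 1.000
te_E = (8 + 4·12 + 16)/6 = 72/6 = 12; σ²_E = ((16−8)/6)² = 1.778
te_F = (2 + 4·3 + 10)/6 = 24/6 = 4; σ²_F = ((10−2)/6)² = 1.778
te_G = (5 + 4·7 + 21)/6 = 54/6 = 9; σ²_G = ((21−5)/6)² = 7.111
te_H = (9 + 4·10 + 11)/6 = 60/6 = 10; σ²_H = ((11−9)/6)² = 0.111

Forward pass:
ES_A = 0; EF_A = 5
ES_B = 0; EF_B = 12
ES_C = max(EF_A=5, EF_B=12) = 12; EF_C = 12+7 = 19
ES_D = max(EF_A=5, EF_C=19) = 19; EF_D = 19+13 = 32
ES_E = 12; EF_E = 12+12 = 24
ES_F = max(EF_A=5, EF_D=32) = 32; EF_F = 32+4 = 36
ES_G = max(EF_B=12, EF_C=19) = 19; EF_G = 19+9 = 28
ES_H = max(EF_A=5, EF_E=24, EF_F=36, EF_G=28) = 36; EF_H = 36+10 = 46
Expected project duration μ = 46 days. Critical path: B → C → D → F → H.

Variance along critical path = 5.444 + 1.778 + 1.000 + 1.778 + 0.111 = 10.111; σ = 3.180 days.
D = μ + z·σ = 46 + 1.645·3.180 = 51.2 days

51.2 days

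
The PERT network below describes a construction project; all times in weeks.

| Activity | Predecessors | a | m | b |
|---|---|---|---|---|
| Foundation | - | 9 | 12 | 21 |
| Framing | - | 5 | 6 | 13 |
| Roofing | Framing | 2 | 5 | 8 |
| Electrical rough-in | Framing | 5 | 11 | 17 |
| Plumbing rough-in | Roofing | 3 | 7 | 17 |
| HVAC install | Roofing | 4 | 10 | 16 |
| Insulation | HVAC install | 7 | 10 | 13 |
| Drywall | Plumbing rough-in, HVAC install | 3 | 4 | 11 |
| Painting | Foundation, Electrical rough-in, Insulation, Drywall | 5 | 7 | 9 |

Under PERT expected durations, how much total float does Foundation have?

19 weeks

te_Foundation = (9 + 4·12 + 21)/6 = 78/6 = 13
te_Framing = (5 + 4·6 + 13)/6 = 42/6 = 7
te_Roofing = (2 + 4·5 + 8)/6 = 30/6 = 5
te_Electrical rough-in = (5 + 4·11 + 17)/6 = 66/6 = 11
te_Plumbing rough-in = (3 + 4·7 + 17)/6 = 48/6 = 8
te_HVAC install = (4 + 4·10 + 16)/6 = 60/6 = 10
te_Insulation = (7 + 4·10 + 13)/6 = 60/6 = 10
te_Drywall = (3 + 4·4 + 11)/6 = 30/6 = 5
te_Painting = (5 + 4·7 + 9)/6 = 42/6 = 7

Forward pass:
ES_Foundation = 0; EF_Foundation = 13
ES_Framing = 0; EF_Framing = 7
ES_Roofing = 7; EF_Roofing = 7+5 = 12
ES_Electrical rough-in = 7; EF_Electrical rough-in = 7+11 = 18
ES_Plumbing rough-in = 12; EF_Plumbing rough-in = 12+8 = 20
ES_HVAC install = 12; EF_HVAC install = 12+10 = 22
ES_Insulation = 22; EF_Insulation = 22+10 = 32
ES_Drywall = max(EF_Plumbing rough-in=20, EF_HVAC install=22) = 22; EF_Drywall = 22+5 = 27
ES_Painting = max(EF_Foundation=13, EF_Electrical rough-in=18, EF_Insulation=32, EF_Drywall=27) = 32; EF_Painting = 32+7 = 39
Expected project duration μ = 39 weeks. Critical path: Framing → Roofing → HVAC install → Insulation → Painting.

Backward pass:
LF_Painting = 39; LS_Painting = 39−7 = 32
LF_Drywall = LS_Painting = 32; LS_Drywall = 32−5 = 27
LF_Insulation = LS_Painting = 32; LS_Insulation = 32−10 = 22
LF_HVAC install = min(LS_Insulation=22, LS_Drywall=27) = 22; LS_HVAC install = 22−10 = 12
LF_Plumbing rough-in = LS_Drywall = 27; LS_Plumbing rough-in = 27−8 = 19
LF_Electrical rough-in = LS_Painting = 32; LS_Electrical rough-in = 32−11 = 21
LF_Roofing = min(LS_Plumbing rough-in=19, LS_HVAC install=12) = 12; LS_Roofing = 12−5 = 7
LF_Framing = min(LS_Roofing=7, LS_Electrical rough-in=21) = 7; LS_Framing = 7−7 = 0
LF_Foundation = LS_Painting = 32; LS_Foundation = 32−13 = 19
Slack_Foundation = LS_Foundation − ES_Foundation = 19 − 0 = 19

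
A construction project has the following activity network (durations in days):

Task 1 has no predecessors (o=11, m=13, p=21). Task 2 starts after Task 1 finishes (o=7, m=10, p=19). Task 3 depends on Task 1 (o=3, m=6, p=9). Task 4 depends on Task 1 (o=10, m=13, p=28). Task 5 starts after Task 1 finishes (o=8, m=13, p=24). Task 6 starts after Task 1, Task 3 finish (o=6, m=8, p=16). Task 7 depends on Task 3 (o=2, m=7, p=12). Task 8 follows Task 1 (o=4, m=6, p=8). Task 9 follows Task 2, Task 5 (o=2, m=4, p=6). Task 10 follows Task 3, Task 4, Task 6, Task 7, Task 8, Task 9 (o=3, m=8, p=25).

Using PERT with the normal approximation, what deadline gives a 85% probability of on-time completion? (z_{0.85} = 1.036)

47.1 days

te_Task 1 = (11 + 4·13 + 21)/6 = 84/6 = 14; σ²_Task 1 = ((21−11)/6)² = 2.778
te_Task 2 = (7 + 4·10 + 19)/6 = 66/6 = 11; σ²_Task 2 = ((19−7)/6)² = 4.000
te_Task 3 = (3 + 4·6 + 9)/6 = 36/6 = 6; σ²_Task 3 = ((9−3)/6)² = 1.000
te_Task 4 = (10 + 4·13 + 28)/6 = 90/6 = 15; σ²_Task 4 = ((28−10)/6)² = 9.000
te_Task 5 = (8 + 4·13 + 24)/6 = 84/6 = 14; σ²_Task 5 = ((24−8)/6)² = 7.111
te_Task 6 = (6 + 4·8 + 16)/6 = 54/6 = 9; σ²_Task 6 = ((16−6)/6)² = 2.778
te_Task 7 = (2 + 4·7 + 12)/6 = 42/6 = 7; σ²_Task 7 = ((12−2)/6)² = 2.778
te_Task 8 = (4 + 4·6 + 8)/6 = 36/6 = 6; σ²_Task 8 = ((8−4)/6)² = 0.444
te_Task 9 = (2 + 4·4 + 6)/6 = 24/6 = 4; σ²_Task 9 = ((6−2)/6)² = 0.444
te_Task 10 = (3 + 4·8 + 25)/6 = 60/6 = 10; σ²_Task 10 = ((25−3)/6)² = 13.444

Forward pass:
ES_Task 1 = 0; EF_Task 1 = 14
ES_Task 2 = 14; EF_Task 2 = 14+11 = 25
ES_Task 3 = 14; EF_Task 3 = 14+6 = 20
ES_Task 4 = 14; EF_Task 4 = 14+15 = 29
ES_Task 5 = 14; EF_Task 5 = 14+14 = 28
ES_Task 6 = max(EF_Task 1=14, EF_Task 3=20) = 20; EF_Task 6 = 20+9 = 29
ES_Task 7 = 20; EF_Task 7 = 20+7 = 27
ES_Task 8 = 14; EF_Task 8 = 14+6 = 20
ES_Task 9 = max(EF_Task 2=25, EF_Task 5=28) = 28; EF_Task 9 = 28+4 = 32
ES_Task 10 = max(EF_Task 3=20, EF_Task 4=29, EF_Task 6=29, EF_Task 7=27, EF_Task 8=20, EF_Task 9=32) = 32; EF_Task 10 = 32+10 = 42
Expected project duration μ = 42 days. Critical path: Task 1 → Task 5 → Task 9 → Task 10.

Variance along critical path = 2.778 + 7.111 + 0.444 + 13.444 = 23.778; σ = 4.876 days.
D = μ + z·σ = 42 + 1.036·4.876 = 47.1 days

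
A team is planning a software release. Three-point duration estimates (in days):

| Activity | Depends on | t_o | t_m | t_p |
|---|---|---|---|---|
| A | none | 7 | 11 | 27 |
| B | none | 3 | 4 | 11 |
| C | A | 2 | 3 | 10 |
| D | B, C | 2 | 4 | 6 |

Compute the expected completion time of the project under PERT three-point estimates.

21 days

te_A = (7 + 4·11 + 27)/6 = 78/6 = 13
te_B = (3 + 4·4 + 11)/6 = 30/6 = 5
te_C = (2 + 4·3 + 10)/6 = 24/6 = 4
te_D = (2 + 4·4 + 6)/6 = 24/6 = 4

Forward pass:
ES_A = 0; EF_A = 13
ES_B = 0; EF_B = 5
ES_C = 13; EF_C = 13+4 = 17
ES_D = max(EF_B=5, EF_C=17) = 17; EF_D = 17+4 = 21
Expected project duration μ = 21 days. Critical path: A → C → D.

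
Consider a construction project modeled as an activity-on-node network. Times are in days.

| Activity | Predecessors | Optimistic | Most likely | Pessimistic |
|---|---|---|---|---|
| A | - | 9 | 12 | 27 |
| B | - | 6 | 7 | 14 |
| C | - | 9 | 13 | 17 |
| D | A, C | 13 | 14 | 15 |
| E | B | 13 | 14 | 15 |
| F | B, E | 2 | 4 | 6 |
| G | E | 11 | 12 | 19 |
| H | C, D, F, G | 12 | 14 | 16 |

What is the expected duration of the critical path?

49 days

te_A = (9 + 4·12 + 27)/6 = 84/6 = 14
te_B = (6 + 4·7 + 14)/6 = 48/6 = 8
te_C = (9 + 4·13 + 17)/6 = 78/6 = 13
te_D = (13 + 4·14 + 15)/6 = 84/6 = 14
te_E = (13 + 4·14 + 15)/6 = 84/6 = 14
te_F = (2 + 4·4 + 6)/6 = 24/6 = 4
te_G = (11 + 4·12 + 19)/6 = 78/6 = 13
te_H = (12 + 4·14 + 16)/6 = 84/6 = 14

Forward pass:
ES_A = 0; EF_A = 14
ES_B = 0; EF_B = 8
ES_C = 0; EF_C = 13
ES_D = max(EF_A=14, EF_C=13) = 14; EF_D = 14+14 = 28
ES_E = 8; EF_E = 8+14 = 22
ES_F = max(EF_B=8, EF_E=22) = 22; EF_F = 22+4 = 26
ES_G = 22; EF_G = 22+13 = 35
ES_H = max(EF_C=13, EF_D=28, EF_F=26, EF_G=35) = 35; EF_H = 35+14 = 49
Expected project duration μ = 49 days. Critical path: B → E → G → H.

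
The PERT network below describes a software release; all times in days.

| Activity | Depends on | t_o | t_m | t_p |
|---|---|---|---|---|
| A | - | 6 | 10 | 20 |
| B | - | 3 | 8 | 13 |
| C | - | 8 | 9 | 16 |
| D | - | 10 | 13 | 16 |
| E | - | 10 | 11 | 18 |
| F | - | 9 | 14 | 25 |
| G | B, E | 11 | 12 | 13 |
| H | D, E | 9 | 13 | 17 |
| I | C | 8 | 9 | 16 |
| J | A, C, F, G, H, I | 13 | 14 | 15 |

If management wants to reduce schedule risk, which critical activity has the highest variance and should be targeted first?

H

te_A = (6 + 4·10 + 20)/6 = 66/6 = 11; σ²_A = ((20−6)/6)² = 5.444
te_B = (3 + 4·8 + 13)/6 = 48/6 = 8; σ²_B = ((13−3)/6)² = 2.778
te_C = (8 + 4·9 + 16)/6 = 60/6 = 10; σ²_C = ((16−8)/6)² = 1.778
te_D = (10 + 4·13 + 16)/6 = 78/6 = 13; σ²_D = ((16−10)/6)² = 1.000
te_E = (10 + 4·11 + 18)/6 = 72/6 = 12; σ²_E = ((18−10)/6)² = 1.778
te_F = (9 + 4·14 + 25)/6 = 90/6 = 15; σ²_F = ((25−9)/6)² = 7.111
te_G = (11 + 4·12 + 13)/6 = 72/6 = 12; σ²_G = ((13−11)/6)² = 0.111
te_H = (9 + 4·13 + 17)/6 = 78/6 = 13; σ²_H = ((17−9)/6)² = 1.778
te_I = (8 + 4·9 + 16)/6 = 60/6 = 10; σ²_I = ((16−8)/6)² = 1.778
te_J = (13 + 4·14 + 15)/6 = 84/6 = 14; σ²_J = ((15−13)/6)² = 0.111

Forward pass:
ES_A = 0; EF_A = 11
ES_B = 0; EF_B = 8
ES_C = 0; EF_C = 10
ES_D = 0; EF_D = 13
ES_E = 0; EF_E = 12
ES_F = 0; EF_F = 15
ES_G = max(EF_B=8, EF_E=12) = 12; EF_G = 12+12 = 24
ES_H = max(EF_D=13, EF_E=12) = 13; EF_H = 13+13 = 26
ES_I = 10; EF_I = 10+10 = 20
ES_J = max(EF_A=11, EF_C=10, EF_F=15, EF_G=24, EF_H=26, EF_I=20) = 26; EF_J = 26+14 = 40
Expected project duration μ = 40 days. Critical path: D → H → J.

Variances on critical path: σ²_D=1.000, σ²_H=1.778, σ²_J=0.111.
Largest is σ²_H = 1.778.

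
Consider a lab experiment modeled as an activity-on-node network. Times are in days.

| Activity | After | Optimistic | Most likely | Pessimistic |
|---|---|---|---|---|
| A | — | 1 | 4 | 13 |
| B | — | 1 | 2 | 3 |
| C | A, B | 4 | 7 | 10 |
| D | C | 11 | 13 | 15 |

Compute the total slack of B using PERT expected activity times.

3 days

te_A = (1 + 4·4 + 13)/6 = 30/6 = 5
te_B = (1 + 4·2 + 3)/6 = 12/6 = 2
te_C = (4 + 4·7 + 10)/6 = 42/6 = 7
te_D = (11 + 4·13 + 15)/6 = 78/6 = 13

Forward pass:
ES_A = 0; EF_A = 5
ES_B = 0; EF_B = 2
ES_C = max(EF_A=5, EF_B=2) = 5; EF_C = 5+7 = 12
ES_D = 12; EF_D = 12+13 = 25
Expected project duration μ = 25 days. Critical path: A → C → D.

Backward pass:
LF_D = 25; LS_D = 25−13 = 12
LF_C = LS_D = 12; LS_C = 12−7 = 5
LF_B = LS_C = 5; LS_B = 5−2 = 3
LF_A = LS_C = 5; LS_A = 5−5 = 0
Slack_B = LS_B − ES_B = 3 − 0 = 3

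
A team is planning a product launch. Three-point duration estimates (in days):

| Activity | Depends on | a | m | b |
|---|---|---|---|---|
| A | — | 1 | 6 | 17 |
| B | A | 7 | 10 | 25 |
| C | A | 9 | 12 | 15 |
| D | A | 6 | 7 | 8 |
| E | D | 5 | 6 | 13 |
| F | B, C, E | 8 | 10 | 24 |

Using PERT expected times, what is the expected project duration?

33 days

te_A = (1 + 4·6 + 17)/6 = 42/6 = 7
te_B = (7 + 4·10 + 25)/6 = 72/6 = 12
te_C = (9 + 4·12 + 15)/6 = 72/6 = 12
te_D = (6 + 4·7 + 8)/6 = 42/6 = 7
te_E = (5 + 4·6 + 13)/6 = 42/6 = 7
te_F = (8 + 4·10 + 24)/6 = 72/6 = 12

Forward pass:
ES_A = 0; EF_A = 7
ES_B = 7; EF_B = 7+12 = 19
ES_C = 7; EF_C = 7+12 = 19
ES_D = 7; EF_D = 7+7 = 14
ES_E = 14; EF_E = 14+7 = 21
ES_F = max(EF_B=19, EF_C=19, EF_E=21) = 21; EF_F = 21+12 = 33
Expected project duration μ = 33 days. Critical path: A → D → E → F.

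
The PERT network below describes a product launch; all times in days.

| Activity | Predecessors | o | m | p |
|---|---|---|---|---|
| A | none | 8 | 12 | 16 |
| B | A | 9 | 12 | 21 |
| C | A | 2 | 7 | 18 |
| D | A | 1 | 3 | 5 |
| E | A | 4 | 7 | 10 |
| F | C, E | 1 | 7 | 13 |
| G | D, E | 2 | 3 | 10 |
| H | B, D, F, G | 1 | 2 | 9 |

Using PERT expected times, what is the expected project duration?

te_A = (8 + 4·12 + 16)/6 = 72/6 = 12
te_B = (9 + 4·12 + 21)/6 = 78/6 = 13
te_C = (2 + 4·7 + 18)/6 = 48/6 = 8
te_D = (1 + 4·3 + 5)/6 = 18/6 = 3
te_E = (4 + 4·7 + 10)/6 = 42/6 = 7
te_F = (1 + 4·7 + 13)/6 = 42/6 = 7
te_G = (2 + 4·3 + 10)/6 = 24/6 = 4
te_H = (1 + 4·2 + 9)/6 = 18/6 = 3

Forward pass:
ES_A = 0; EF_A = 12
ES_B = 12; EF_B = 12+13 = 25
ES_C = 12; EF_C = 12+8 = 20
ES_D = 12; EF_D = 12+3 = 15
ES_E = 12; EF_E = 12+7 = 19
ES_F = max(EF_C=20, EF_E=19) = 20; EF_F = 20+7 = 27
ES_G = max(EF_D=15, EF_E=19) = 19; EF_G = 19+4 = 23
ES_H = max(EF_B=25, EF_D=15, EF_F=27, EF_G=23) = 27; EF_H = 27+3 = 30
Expected project duration μ = 30 days. Critical path: A → C → F → H.

30 days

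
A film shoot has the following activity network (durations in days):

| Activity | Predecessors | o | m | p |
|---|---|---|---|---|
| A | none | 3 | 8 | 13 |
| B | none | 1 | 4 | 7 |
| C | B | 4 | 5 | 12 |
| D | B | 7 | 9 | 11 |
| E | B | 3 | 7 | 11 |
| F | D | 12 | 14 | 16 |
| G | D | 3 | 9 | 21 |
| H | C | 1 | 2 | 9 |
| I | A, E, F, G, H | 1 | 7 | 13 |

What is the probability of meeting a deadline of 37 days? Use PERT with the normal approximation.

0.892

te_A = (3 + 4·8 + 13)/6 = 48/6 = 8; σ²_A = ((13−3)/6)² = 2.778
te_B = (1 + 4·4 + 7)/6 = 24/6 = 4; σ²_B = ((7−1)/6)² = 1.000
te_C = (4 + 4·5 + 12)/6 = 36/6 = 6; σ²_C = ((12−4)/6)² = 1.778
te_D = (7 + 4·9 + 11)/6 = 54/6 = 9; σ²_D = ((11−7)/6)² = 0.444
te_E = (3 + 4·7 + 11)/6 = 42/6 = 7; σ²_E = ((11−3)/6)² = 1.778
te_F = (12 + 4·14 + 16)/6 = 84/6 = 14; σ²_F = ((16−12)/6)² = 0.444
te_G = (3 + 4·9 + 21)/6 = 60/6 = 10; σ²_G = ((21−3)/6)² = 9.000
te_H = (1 + 4·2 + 9)/6 = 18/6 = 3; σ²_H = ((9−1)/6)² = 1.778
te_I = (1 + 4·7 + 13)/6 = 42/6 = 7; σ²_I = ((13−1)/6)² = 4.000

Forward pass:
ES_A = 0; EF_A = 8
ES_B = 0; EF_B = 4
ES_C = 4; EF_C = 4+6 = 10
ES_D = 4; EF_D = 4+9 = 13
ES_E = 4; EF_E = 4+7 = 11
ES_F = 13; EF_F = 13+14 = 27
ES_G = 13; EF_G = 13+10 = 23
ES_H = 10; EF_H = 10+3 = 13
ES_I = max(EF_A=8, EF_E=11, EF_F=27, EF_G=23, EF_H=13) = 27; EF_I = 27+7 = 34
Expected project duration μ = 34 days. Critical path: B → D → F → I.

Variance along critical path = 1.000 + 0.444 + 0.444 + 4.000 = 5.889; σ = √5.889 = 2.427 days.
Z = (37 − 34) / 2.427 = 1.236
P(T ≤ 37) = Φ(1.236) ≈ 0.892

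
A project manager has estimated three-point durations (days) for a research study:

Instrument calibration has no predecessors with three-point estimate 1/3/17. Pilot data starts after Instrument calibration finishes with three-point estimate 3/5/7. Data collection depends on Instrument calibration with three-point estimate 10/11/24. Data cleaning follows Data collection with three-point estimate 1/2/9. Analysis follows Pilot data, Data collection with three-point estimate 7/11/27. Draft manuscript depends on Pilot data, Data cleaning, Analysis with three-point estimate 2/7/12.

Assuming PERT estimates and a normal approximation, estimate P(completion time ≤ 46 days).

0.940

te_Instrument calibration = (1 + 4·3 + 17)/6 = 30/6 = 5; σ²_Instrument calibration = ((17−1)/6)² = 7.111
te_Pilot data = (3 + 4·5 + 7)/6 = 30/6 = 5; σ²_Pilot data = ((7−3)/6)² = 0.444
te_Data collection = (10 + 4·11 + 24)/6 = 78/6 = 13; σ²_Data collection = ((24−10)/6)² = 5.444
te_Data cleaning = (1 + 4·2 + 9)/6 = 18/6 = 3; σ²_Data cleaning = ((9−1)/6)² = 1.778
te_Analysis = (7 + 4·11 + 27)/6 = 78/6 = 13; σ²_Analysis = ((27−7)/6)² = 11.111
te_Draft manuscript = (2 + 4·7 + 12)/6 = 42/6 = 7; σ²_Draft manuscript = ((12−2)/6)² = 2.778

Forward pass:
ES_Instrument calibration = 0; EF_Instrument calibration = 5
ES_Pilot data = 5; EF_Pilot data = 5+5 = 10
ES_Data collection = 5; EF_Data collection = 5+13 = 18
ES_Data cleaning = 18; EF_Data cleaning = 18+3 = 21
ES_Analysis = max(EF_Pilot data=10, EF_Data collection=18) = 18; EF_Analysis = 18+13 = 31
ES_Draft manuscript = max(EF_Pilot data=10, EF_Data cleaning=21, EF_Analysis=31) = 31; EF_Draft manuscript = 31+7 = 38
Expected project duration μ = 38 days. Critical path: Instrument calibration → Data collection → Analysis → Draft manuscript.

Variance along critical path = 7.111 + 5.444 + 11.111 + 2.778 = 26.444; σ = √26.444 = 5.142 days.
Z = (46 − 38) / 5.142 = 1.556
P(T ≤ 46) = Φ(1.556) ≈ 0.940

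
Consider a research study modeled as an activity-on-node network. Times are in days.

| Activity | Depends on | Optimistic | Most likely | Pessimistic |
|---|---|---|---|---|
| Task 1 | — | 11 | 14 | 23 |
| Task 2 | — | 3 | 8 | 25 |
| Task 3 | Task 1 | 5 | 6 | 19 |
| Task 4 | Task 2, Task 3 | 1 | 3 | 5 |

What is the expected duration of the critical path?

te_Task 1 = (11 + 4·14 + 23)/6 = 90/6 = 15
te_Task 2 = (3 + 4·8 + 25)/6 = 60/6 = 10
te_Task 3 = (5 + 4·6 + 19)/6 = 48/6 = 8
te_Task 4 = (1 + 4·3 + 5)/6 = 18/6 = 3

Forward pass:
ES_Task 1 = 0; EF_Task 1 = 15
ES_Task 2 = 0; EF_Task 2 = 10
ES_Task 3 = 15; EF_Task 3 = 15+8 = 23
ES_Task 4 = max(EF_Task 2=10, EF_Task 3=23) = 23; EF_Task 4 = 23+3 = 26
Expected project duration μ = 26 days. Critical path: Task 1 → Task 3 → Task 4.

26 days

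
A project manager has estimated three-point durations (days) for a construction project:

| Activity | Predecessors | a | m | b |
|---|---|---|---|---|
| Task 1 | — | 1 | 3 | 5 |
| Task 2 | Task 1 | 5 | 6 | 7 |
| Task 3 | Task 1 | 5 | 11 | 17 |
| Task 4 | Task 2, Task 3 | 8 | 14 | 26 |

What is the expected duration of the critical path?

te_Task 1 = (1 + 4·3 + 5)/6 = 18/6 = 3
te_Task 2 = (5 + 4·6 + 7)/6 = 36/6 = 6
te_Task 3 = (5 + 4·11 + 17)/6 = 66/6 = 11
te_Task 4 = (8 + 4·14 + 26)/6 = 90/6 = 15

Forward pass:
ES_Task 1 = 0; EF_Task 1 = 3
ES_Task 2 = 3; EF_Task 2 = 3+6 = 9
ES_Task 3 = 3; EF_Task 3 = 3+11 = 14
ES_Task 4 = max(EF_Task 2=9, EF_Task 3=14) = 14; EF_Task 4 = 14+15 = 29
Expected project duration μ = 29 days. Critical path: Task 1 → Task 3 → Task 4.

29 days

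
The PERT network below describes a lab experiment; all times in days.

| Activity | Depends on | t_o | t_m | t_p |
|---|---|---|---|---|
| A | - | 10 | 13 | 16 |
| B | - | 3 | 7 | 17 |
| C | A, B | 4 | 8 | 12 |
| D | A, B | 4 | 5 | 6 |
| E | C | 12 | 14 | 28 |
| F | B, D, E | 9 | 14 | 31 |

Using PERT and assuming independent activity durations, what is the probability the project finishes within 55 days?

te_A = (10 + 4·13 + 16)/6 = 78/6 = 13; σ²_A = ((16−10)/6)² = 1.000
te_B = (3 + 4·7 + 17)/6 = 48/6 = 8; σ²_B = ((17−3)/6)² = 5.444
te_C = (4 + 4·8 + 12)/6 = 48/6 = 8; σ²_C = ((12−4)/6)² = 1.778
te_D = (4 + 4·5 + 6)/6 = 30/6 = 5; σ²_D = ((6−4)/6)² = 0.111
te_E = (12 + 4·14 + 28)/6 = 96/6 = 16; σ²_E = ((28−12)/6)² = 7.111
te_F = (9 + 4·14 + 31)/6 = 96/6 = 16; σ²_F = ((31−9)/6)² = 13.444

Forward pass:
ES_A = 0; EF_A = 13
ES_B = 0; EF_B = 8
ES_C = max(EF_A=13, EF_B=8) = 13; EF_C = 13+8 = 21
ES_D = max(EF_A=13, EF_B=8) = 13; EF_D = 13+5 = 18
ES_E = 21; EF_E = 21+16 = 37
ES_F = max(EF_B=8, EF_D=18, EF_E=37) = 37; EF_F = 37+16 = 53
Expected project duration μ = 53 days. Critical path: A → C → E → F.

Variance along critical path = 1.000 + 1.778 + 7.111 + 13.444 = 23.333; σ = √23.333 = 4.830 days.
Z = (55 − 53) / 4.830 = 0.414
P(T ≤ 55) = Φ(0.414) ≈ 0.661

0.661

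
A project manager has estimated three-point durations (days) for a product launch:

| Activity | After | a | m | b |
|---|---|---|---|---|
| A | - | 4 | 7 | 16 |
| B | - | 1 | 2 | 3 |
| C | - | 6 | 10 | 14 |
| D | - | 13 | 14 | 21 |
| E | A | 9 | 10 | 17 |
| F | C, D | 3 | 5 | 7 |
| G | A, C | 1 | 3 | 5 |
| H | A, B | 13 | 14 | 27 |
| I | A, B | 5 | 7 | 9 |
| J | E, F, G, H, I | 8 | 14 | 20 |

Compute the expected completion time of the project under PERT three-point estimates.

te_A = (4 + 4·7 + 16)/6 = 48/6 = 8
te_B = (1 + 4·2 + 3)/6 = 12/6 = 2
te_C = (6 + 4·10 + 14)/6 = 60/6 = 10
te_D = (13 + 4·14 + 21)/6 = 90/6 = 15
te_E = (9 + 4·10 + 17)/6 = 66/6 = 11
te_F = (3 + 4·5 + 7)/6 = 30/6 = 5
te_G = (1 + 4·3 + 5)/6 = 18/6 = 3
te_H = (13 + 4·14 + 27)/6 = 96/6 = 16
te_I = (5 + 4·7 + 9)/6 = 42/6 = 7
te_J = (8 + 4·14 + 20)/6 = 84/6 = 14

Forward pass:
ES_A = 0; EF_A = 8
ES_B = 0; EF_B = 2
ES_C = 0; EF_C = 10
ES_D = 0; EF_D = 15
ES_E = 8; EF_E = 8+11 = 19
ES_F = max(EF_C=10, EF_D=15) = 15; EF_F = 15+5 = 20
ES_G = max(EF_A=8, EF_C=10) = 10; EF_G = 10+3 = 13
ES_H = max(EF_A=8, EF_B=2) = 8; EF_H = 8+16 = 24
ES_I = max(EF_A=8, EF_B=2) = 8; EF_I = 8+7 = 15
ES_J = max(EF_E=19, EF_F=20, EF_G=13, EF_H=24, EF_I=15) = 24; EF_J = 24+14 = 38
Expected project duration μ = 38 days. Critical path: A → H → J.

38 days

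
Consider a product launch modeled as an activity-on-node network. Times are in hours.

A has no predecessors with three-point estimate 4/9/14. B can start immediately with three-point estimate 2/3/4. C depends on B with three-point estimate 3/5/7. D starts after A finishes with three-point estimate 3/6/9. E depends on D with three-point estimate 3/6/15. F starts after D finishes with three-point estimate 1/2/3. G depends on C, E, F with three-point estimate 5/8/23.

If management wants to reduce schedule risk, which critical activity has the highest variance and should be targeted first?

te_A = (4 + 4·9 + 14)/6 = 54/6 = 9; σ²_A = ((14−4)/6)² = 2.778
te_B = (2 + 4·3 + 4)/6 = 18/6 = 3; σ²_B = ((4−2)/6)² = 0.111
te_C = (3 + 4·5 + 7)/6 = 30/6 = 5; σ²_C = ((7−3)/6)² = 0.444
te_D = (3 + 4·6 + 9)/6 = 36/6 = 6; σ²_D = ((9−3)/6)² = 1.000
te_E = (3 + 4·6 + 15)/6 = 42/6 = 7; σ²_E = ((15−3)/6)² = 4.000
te_F = (1 + 4·2 + 3)/6 = 12/6 = 2; σ²_F = ((3−1)/6)² = 0.111
te_G = (5 + 4·8 + 23)/6 = 60/6 = 10; σ²_G = ((23−5)/6)² = 9.000

Forward pass:
ES_A = 0; EF_A = 9
ES_B = 0; EF_B = 3
ES_C = 3; EF_C = 3+5 = 8
ES_D = 9; EF_D = 9+6 = 15
ES_E = 15; EF_E = 15+7 = 22
ES_F = 15; EF_F = 15+2 = 17
ES_G = max(EF_C=8, EF_E=22, EF_F=17) = 22; EF_G = 22+10 = 32
Expected project duration μ = 32 hours. Critical path: A → D → E → G.

Variances on critical path: σ²_A=2.778, σ²_D=1.000, σ²_E=4.000, σ²_G=9.000.
Largest is σ²_G = 9.000.

G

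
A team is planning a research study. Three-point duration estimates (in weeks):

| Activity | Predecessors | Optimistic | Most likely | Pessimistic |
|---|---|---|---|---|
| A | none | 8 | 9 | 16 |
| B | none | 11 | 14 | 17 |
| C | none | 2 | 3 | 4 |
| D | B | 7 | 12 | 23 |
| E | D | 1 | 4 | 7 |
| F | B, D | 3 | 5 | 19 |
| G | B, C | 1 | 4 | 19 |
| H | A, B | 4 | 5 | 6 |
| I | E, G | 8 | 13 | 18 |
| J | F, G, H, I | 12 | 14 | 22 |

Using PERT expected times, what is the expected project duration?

te_A = (8 + 4·9 + 16)/6 = 60/6 = 10
te_B = (11 + 4·14 + 17)/6 = 84/6 = 14
te_C = (2 + 4·3 + 4)/6 = 18/6 = 3
te_D = (7 + 4·12 + 23)/6 = 78/6 = 13
te_E = (1 + 4·4 + 7)/6 = 24/6 = 4
te_F = (3 + 4·5 + 19)/6 = 42/6 = 7
te_G = (1 + 4·4 + 19)/6 = 36/6 = 6
te_H = (4 + 4·5 + 6)/6 = 30/6 = 5
te_I = (8 + 4·13 + 18)/6 = 78/6 = 13
te_J = (12 + 4·14 + 22)/6 = 90/6 = 15

Forward pass:
ES_A = 0; EF_A = 10
ES_B = 0; EF_B = 14
ES_C = 0; EF_C = 3
ES_D = 14; EF_D = 14+13 = 27
ES_E = 27; EF_E = 27+4 = 31
ES_F = max(EF_B=14, EF_D=27) = 27; EF_F = 27+7 = 34
ES_G = max(EF_B=14, EF_C=3) = 14; EF_G = 14+6 = 20
ES_H = max(EF_A=10, EF_B=14) = 14; EF_H = 14+5 = 19
ES_I = max(EF_E=31, EF_G=20) = 31; EF_I = 31+13 = 44
ES_J = max(EF_F=34, EF_G=20, EF_H=19, EF_I=44) = 44; EF_J = 44+15 = 59
Expected project duration μ = 59 weeks. Critical path: B → D → E → I → J.

59 weeks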